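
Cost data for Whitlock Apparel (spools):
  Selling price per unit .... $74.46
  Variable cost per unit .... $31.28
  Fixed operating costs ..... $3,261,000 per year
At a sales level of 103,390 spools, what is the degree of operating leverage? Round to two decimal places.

3.71

Contribution at this volume is 103,390 × $43.18 = $4,464,380.20.
Subtracting fixed costs: EBIT = $4,464,380.20 − $3,261,000 = $1,203,380.20.
DOL = contribution ÷ EBIT = $4,464,380.20 ÷ $1,203,380.20 = 3.7099.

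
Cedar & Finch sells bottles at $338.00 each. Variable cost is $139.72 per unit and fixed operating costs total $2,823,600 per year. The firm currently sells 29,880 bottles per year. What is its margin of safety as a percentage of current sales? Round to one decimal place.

Unit CM = price − variable cost = $338.00 − $139.72 = $198.28. Break-even units = $2,823,600 ÷ $198.28 = 14,240.47; break-even revenue = 14,240.47 × $338.00 = $4,813,278.19.
Current sales = 29,880 × $338.00 = $10,099,440.00.
Margin of safety = ($10,099,440.00 − $4,813,278.19) ÷ $10,099,440.00 = 52.3%.

52.3%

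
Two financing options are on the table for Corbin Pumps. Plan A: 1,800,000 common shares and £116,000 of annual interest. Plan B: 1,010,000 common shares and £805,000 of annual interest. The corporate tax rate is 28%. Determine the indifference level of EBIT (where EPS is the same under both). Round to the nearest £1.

£1,685,873

At indifference, (EBIT − 116,000)(1 − t)/1,800,000 = (EBIT − 805,000)(1 − t)/1,010,000.
Cancelling (1 − t) and cross-multiplying: 1,010,000·(EBIT − 116,000) = 1,800,000·(EBIT − 805,000).
Solving, EBIT = (805,000·1,800,000 − 116,000·1,010,000) / (1,800,000 − 1,010,000) = 1,331,840,000,000 / 790,000 = 1,685,873.42.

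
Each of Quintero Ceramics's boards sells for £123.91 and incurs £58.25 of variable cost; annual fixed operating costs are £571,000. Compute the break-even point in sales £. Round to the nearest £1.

Contribution margin per unit = £123.91 − £58.25 = £65.66, a CM ratio of £65.66 ÷ £123.91 = 0.5299.
Break-even revenue = fixed costs × price ÷ CM = £571,000 × £123.91 ÷ £65.66 = £1,077,560.

£1,077,560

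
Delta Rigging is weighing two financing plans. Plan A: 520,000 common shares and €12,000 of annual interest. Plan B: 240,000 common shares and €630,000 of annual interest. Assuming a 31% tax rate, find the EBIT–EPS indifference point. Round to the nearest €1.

€1,159,714

Set EPS_A = EPS_B: (EBIT − €12,000)(1 − 0.31) ÷ 520,000 = (EBIT − €630,000)(1 − 0.31) ÷ 240,000.
The (1 − t) factor cancels: (EBIT − 12,000) × 240,000 = (EBIT − 630,000) × 520,000.
EBIT × (520,000 − 240,000) = 630,000 × 520,000 − 12,000 × 240,000 = 324,720,000,000, so EBIT = 324,720,000,000 ÷ 280,000 = 1,159,714.29.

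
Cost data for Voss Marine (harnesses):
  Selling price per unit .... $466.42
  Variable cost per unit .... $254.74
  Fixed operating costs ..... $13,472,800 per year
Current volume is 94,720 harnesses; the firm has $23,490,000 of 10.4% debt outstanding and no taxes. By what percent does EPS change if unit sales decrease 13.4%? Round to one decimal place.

-65.0%

Contribution at this volume is 94,720 × $211.68 = $20,050,329.60.
Operating income = contribution − fixed costs = $20,050,329.60 − $13,472,800 = $6,577,529.60.
After interest of $2,442,960.00, pre-tax earnings = $4,134,569.60.
Degree of combined leverage = contribution ÷ (EBIT − I) = $20,050,329.60 ÷ $4,134,569.60 = 4.8494.
%ΔEPS = DCL × %ΔSales = 4.8494 × -13.4% = -65.0%.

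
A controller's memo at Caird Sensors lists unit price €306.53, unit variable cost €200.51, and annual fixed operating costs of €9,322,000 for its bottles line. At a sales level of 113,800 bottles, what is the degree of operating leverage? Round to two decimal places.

At 113,800 units, contribution = 113,800 × €106.02 = €12,065,076.00.
Operating income = contribution − fixed costs = €12,065,076.00 − €9,322,000 = €2,743,076.00.
DOL = contribution ÷ EBIT = €12,065,076.00 ÷ €2,743,076.00 = 4.3984.

4.40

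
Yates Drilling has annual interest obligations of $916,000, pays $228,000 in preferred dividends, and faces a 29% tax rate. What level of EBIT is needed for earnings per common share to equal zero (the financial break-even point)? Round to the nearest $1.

Preferred dividends are paid after tax, so their pre-tax equivalent is $228,000 ÷ (1 − 0.29) = $321,126.76.
Financial break-even EBIT = interest + D_p ÷ (1 − t) = $916,000 + $321,126.76 = $1,237,126.76.

$1,237,127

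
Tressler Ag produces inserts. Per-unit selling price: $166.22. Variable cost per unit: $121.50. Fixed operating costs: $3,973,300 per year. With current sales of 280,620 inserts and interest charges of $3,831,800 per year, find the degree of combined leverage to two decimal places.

At 280,620 units, contribution = 280,620 × $44.72 = $12,549,326.40.
EBIT = $12,549,326.40 − $3,973,300 = $8,576,026.40. Interest = $3,831,800.00.
DOL = $12,549,326.40 ÷ $8,576,026.40 = 1.4633; DFL = $8,576,026.40 ÷ $4,744,226.40 = 1.8077.
DCL = DOL × DFL = 1.4633 × 1.8077 = 2.6452.

2.65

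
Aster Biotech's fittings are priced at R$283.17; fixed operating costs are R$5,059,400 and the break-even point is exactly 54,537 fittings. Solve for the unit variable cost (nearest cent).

At break-even, FC = Q × (P − VC), so P − VC = R$5,059,400 ÷ 54,537 = R$92.7700.
Variable cost per unit = R$283.17 − R$92.7700 = R$190.40.

R$190.40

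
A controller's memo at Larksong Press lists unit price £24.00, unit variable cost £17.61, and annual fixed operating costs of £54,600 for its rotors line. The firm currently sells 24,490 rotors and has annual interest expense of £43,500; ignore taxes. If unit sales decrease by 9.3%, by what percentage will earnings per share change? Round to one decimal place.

-24.9%

Total contribution margin = 24,490 × £6.39 = £156,491.10.
Subtracting fixed costs: EBIT = £156,491.10 − £54,600 = £101,891.10.
Interest = £43,500.00, so EBIT − I = £58,391.10.
DCL = total CM / (EBIT − I) = £156,491.10 / £58,391.10 = 2.6801.
EPS therefore changes by 2.6801 × (-9.3%) = -24.9%.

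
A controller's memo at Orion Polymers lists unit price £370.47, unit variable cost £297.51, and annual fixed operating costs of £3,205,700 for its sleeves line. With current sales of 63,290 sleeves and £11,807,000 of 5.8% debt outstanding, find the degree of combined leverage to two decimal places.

6.35

Total contribution margin = 63,290 × £72.96 = £4,617,638.40.
Operating income = contribution − fixed costs = £4,617,638.40 − £3,205,700 = £1,411,938.40. Interest = £684,806.00.
DOL = £4,617,638.40 ÷ £1,411,938.40 = 3.2704; DFL = £1,411,938.40 ÷ £727,132.40 = 1.9418.
Combined leverage = 3.2704 × 1.9418 = 6.3505.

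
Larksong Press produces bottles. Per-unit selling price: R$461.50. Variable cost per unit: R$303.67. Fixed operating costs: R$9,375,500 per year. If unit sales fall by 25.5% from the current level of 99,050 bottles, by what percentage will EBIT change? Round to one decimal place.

Total contribution margin = 99,050 × R$157.83 = R$15,633,061.50.
EBIT = R$15,633,061.50 − R$9,375,500 = R$6,257,561.50.
Degree of operating leverage = R$15,633,061.50 / R$6,257,561.50 = 2.4983.
So EBIT moves 2.4983 × (-25.5%) = -63.7%.

-63.7%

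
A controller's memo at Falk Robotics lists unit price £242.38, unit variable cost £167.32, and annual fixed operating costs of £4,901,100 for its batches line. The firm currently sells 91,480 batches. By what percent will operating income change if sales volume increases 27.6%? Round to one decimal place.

Contribution at this volume is 91,480 × £75.06 = £6,866,488.80.
EBIT = £6,866,488.80 − £4,901,100 = £1,965,388.80.
DOL = contribution ÷ EBIT = £6,866,488.80 ÷ £1,965,388.80 = 3.4937.
So EBIT moves 3.4937 × (+27.6%) = +96.4%.

+96.4%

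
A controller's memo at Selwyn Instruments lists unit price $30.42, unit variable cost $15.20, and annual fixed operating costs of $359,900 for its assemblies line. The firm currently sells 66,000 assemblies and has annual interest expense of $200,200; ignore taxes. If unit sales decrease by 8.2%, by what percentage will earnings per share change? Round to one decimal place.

-18.5%

Contribution at this volume is 66,000 × $15.22 = $1,004,520.00.
Subtracting fixed costs: EBIT = $1,004,520.00 − $359,900 = $644,620.00.
Interest = $200,200.00, so EBIT − I = $444,420.00.
Degree of combined leverage = contribution ÷ (EBIT − I) = $1,004,520.00 ÷ $444,420.00 = 2.2603.
EPS therefore changes by 2.2603 × (-8.2%) = -18.5%.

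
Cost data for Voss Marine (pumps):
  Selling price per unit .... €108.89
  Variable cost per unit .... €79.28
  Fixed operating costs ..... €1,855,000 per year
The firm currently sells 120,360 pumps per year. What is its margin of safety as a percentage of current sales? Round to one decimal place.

Each unit contributes €108.89 − €79.28 = €29.61. Break-even units = €1,855,000 ÷ €29.61 = 62,647.75; break-even revenue = 62,647.75 × €108.89 = €6,821,713.95.
Current sales = 120,360 × €108.89 = €13,106,000.40.
Margin of safety = (€13,106,000.40 − €6,821,713.95) ÷ €13,106,000.40 = 47.9%.

47.9%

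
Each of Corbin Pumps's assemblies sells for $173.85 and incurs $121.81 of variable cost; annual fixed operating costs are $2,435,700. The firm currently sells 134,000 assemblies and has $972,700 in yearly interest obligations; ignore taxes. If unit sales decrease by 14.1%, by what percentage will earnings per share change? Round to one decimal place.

-27.6%

At 134,000 units, contribution = 134,000 × $52.04 = $6,973,360.00.
Subtracting fixed costs: EBIT = $6,973,360.00 − $2,435,700 = $4,537,660.00.
After interest of $972,700.00, pre-tax earnings = $3,564,960.00.
Degree of combined leverage = contribution ÷ (EBIT − I) = $6,973,360.00 ÷ $3,564,960.00 = 1.9561.
%ΔEPS = DCL × %ΔSales = 1.9561 × -14.1% = -27.6%.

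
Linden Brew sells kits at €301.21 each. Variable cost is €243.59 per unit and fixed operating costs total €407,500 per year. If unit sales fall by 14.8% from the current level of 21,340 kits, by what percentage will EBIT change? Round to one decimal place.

-22.1%

Contribution at this volume is 21,340 × €57.62 = €1,229,610.80.
Operating income = contribution − fixed costs = €1,229,610.80 − €407,500 = €822,110.80.
Degree of operating leverage = €1,229,610.80 / €822,110.80 = 1.4957.
%ΔEBIT = DOL × %ΔSales = 1.4957 × -14.8% = -22.1%.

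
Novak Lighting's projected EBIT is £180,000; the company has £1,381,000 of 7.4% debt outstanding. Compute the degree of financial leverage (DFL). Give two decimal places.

2.31

Annual interest charges come to £102,194.00.
Degree of financial leverage = EBIT / (EBIT − interest) = £180,000 / £77,806.00 = 2.3134.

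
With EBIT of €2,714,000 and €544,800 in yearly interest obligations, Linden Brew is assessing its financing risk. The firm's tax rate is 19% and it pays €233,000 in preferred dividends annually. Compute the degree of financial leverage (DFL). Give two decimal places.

1.44

Interest = €544,800.00.
Preferred dividends grossed up pre-tax: €233,000 / (1 − 0.19) = €287,654.32.
DFL = EBIT ÷ [EBIT − I − D_p/(1−t)] = €2,714,000 ÷ [€2,714,000 − €544,800.00 − €287,654.32] = €2,714,000 ÷ €1,881,545.68 = 1.4424.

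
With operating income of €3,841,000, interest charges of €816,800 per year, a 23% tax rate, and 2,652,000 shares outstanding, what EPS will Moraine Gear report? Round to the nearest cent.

Pre-tax income = €3,841,000 − €816,800.00 = €3,024,200.00.
Net income = €3,024,200.00 × (1 − 0.23) = €2,328,634.00.
EPS = €2,328,634.00 ÷ 2,652,000 = €0.88.

€0.88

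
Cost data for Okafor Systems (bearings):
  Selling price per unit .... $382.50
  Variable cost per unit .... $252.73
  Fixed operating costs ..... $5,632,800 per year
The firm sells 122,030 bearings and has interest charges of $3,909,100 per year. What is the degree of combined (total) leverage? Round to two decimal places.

2.52

At 122,030 units, contribution = 122,030 × $129.77 = $15,835,833.10.
Operating income = contribution − fixed costs = $15,835,833.10 − $5,632,800 = $10,203,033.10. Interest = $3,909,100.00.
DOL = $15,835,833.10 ÷ $10,203,033.10 = 1.5521; DFL = $10,203,033.10 ÷ $6,293,933.10 = 1.6211.
Combined leverage = 1.5521 × 1.6211 = 2.5161.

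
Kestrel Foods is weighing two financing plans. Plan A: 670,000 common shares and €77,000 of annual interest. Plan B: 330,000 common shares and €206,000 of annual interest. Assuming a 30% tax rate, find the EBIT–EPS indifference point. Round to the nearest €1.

At indifference, (EBIT − 77,000)(1 − t)/670,000 = (EBIT − 206,000)(1 − t)/330,000.
Cancelling (1 − t) and cross-multiplying: 330,000·(EBIT − 77,000) = 670,000·(EBIT − 206,000).
Solving, EBIT = (206,000·670,000 − 77,000·330,000) / (670,000 − 330,000) = 112,610,000,000 / 340,000 = 331,205.88.

€331,206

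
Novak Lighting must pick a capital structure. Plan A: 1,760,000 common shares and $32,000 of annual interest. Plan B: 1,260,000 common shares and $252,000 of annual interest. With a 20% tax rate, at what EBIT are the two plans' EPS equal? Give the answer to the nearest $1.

At indifference, (EBIT − 32,000)(1 − t)/1,760,000 = (EBIT − 252,000)(1 − t)/1,260,000.
The (1 − t) factor cancels: (EBIT − 32,000) × 1,260,000 = (EBIT − 252,000) × 1,760,000.
Solving, EBIT = (252,000·1,760,000 − 32,000·1,260,000) / (1,760,000 − 1,260,000) = 403,200,000,000 / 500,000 = 806,400.00.

$806,400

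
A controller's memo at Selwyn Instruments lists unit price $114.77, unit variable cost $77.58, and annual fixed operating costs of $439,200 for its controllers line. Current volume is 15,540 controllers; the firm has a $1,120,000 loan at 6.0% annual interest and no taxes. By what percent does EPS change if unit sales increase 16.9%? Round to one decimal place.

Total contribution margin = 15,540 × $37.19 = $577,932.60.
Operating income = contribution − fixed costs = $577,932.60 − $439,200 = $138,732.60.
After interest of $67,200.00, pre-tax earnings = $71,532.60.
DCL = total CM / (EBIT − I) = $577,932.60 / $71,532.60 = 8.0793.
EPS therefore changes by 8.0793 × (+16.9%) = +136.5%.

+136.5%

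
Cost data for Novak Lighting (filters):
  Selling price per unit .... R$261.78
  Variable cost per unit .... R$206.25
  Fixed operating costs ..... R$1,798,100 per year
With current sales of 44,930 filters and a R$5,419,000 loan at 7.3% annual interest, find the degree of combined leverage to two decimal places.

Total contribution margin = 44,930 × R$55.53 = R$2,494,962.90.
Operating income = contribution − fixed costs = R$2,494,962.90 − R$1,798,100 = R$696,862.90. Interest = R$395,587.00.
DOL = R$2,494,962.90 ÷ R$696,862.90 = 3.5803; DFL = R$696,862.90 ÷ R$301,275.90 = 2.3130.
Combined leverage = 3.5803 × 2.3130 = 8.2812.

8.28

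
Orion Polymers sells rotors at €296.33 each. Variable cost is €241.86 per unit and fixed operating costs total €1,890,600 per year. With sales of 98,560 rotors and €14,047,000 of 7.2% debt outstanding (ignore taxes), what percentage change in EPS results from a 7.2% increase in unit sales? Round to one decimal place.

+15.7%

Total contribution margin = 98,560 × €54.47 = €5,368,563.20.
Operating income = contribution − fixed costs = €5,368,563.20 − €1,890,600 = €3,477,963.20.
After interest of €1,011,384.00, pre-tax earnings = €2,466,579.20.
Degree of combined leverage = contribution ÷ (EBIT − I) = €5,368,563.20 ÷ €2,466,579.20 = 2.1765.
EPS therefore changes by 2.1765 × (+7.2%) = +15.7%.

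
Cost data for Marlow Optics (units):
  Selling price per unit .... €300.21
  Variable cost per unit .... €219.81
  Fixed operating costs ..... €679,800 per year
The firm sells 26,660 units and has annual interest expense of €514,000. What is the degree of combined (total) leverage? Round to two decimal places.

Total contribution margin = 26,660 × €80.40 = €2,143,464.00.
Operating income = contribution − fixed costs = €2,143,464.00 − €679,800 = €1,463,664.00. Interest = €514,000.00.
DOL = €2,143,464.00 ÷ €1,463,664.00 = 1.4645; DFL = €1,463,664.00 ÷ €949,664.00 = 1.5412.
Combined leverage = 1.4645 × 1.5412 = 2.2571.

2.26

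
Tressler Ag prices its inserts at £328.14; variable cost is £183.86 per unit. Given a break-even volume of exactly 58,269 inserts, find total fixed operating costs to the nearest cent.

Unit CM = price − variable cost = £328.14 − £183.86 = £144.28.
Since BE = FC / CM, FC = 58,269 × £144.28 = £8,407,051.32.

£8,407,051.32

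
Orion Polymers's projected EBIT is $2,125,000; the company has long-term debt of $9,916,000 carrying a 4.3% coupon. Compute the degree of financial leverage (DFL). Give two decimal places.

1.25

Annual interest charges come to $426,388.00.
Degree of financial leverage = EBIT / (EBIT − interest) = $2,125,000 / $1,698,612.00 = 1.2510.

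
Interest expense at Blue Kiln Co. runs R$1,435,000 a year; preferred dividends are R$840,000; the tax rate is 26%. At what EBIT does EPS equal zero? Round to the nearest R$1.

R$2,570,135

Preferred dividends are paid after tax, so their pre-tax equivalent is R$840,000 ÷ (1 − 0.26) = R$1,135,135.14.
Financial break-even EBIT = interest + D_p ÷ (1 − t) = R$1,435,000 + R$1,135,135.14 = R$2,570,135.14.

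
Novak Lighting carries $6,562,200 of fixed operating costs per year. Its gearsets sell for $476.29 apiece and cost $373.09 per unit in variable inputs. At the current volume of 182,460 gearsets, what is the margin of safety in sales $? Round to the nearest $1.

Contribution margin per unit = $476.29 − $373.09 = $103.20. Break-even units = $6,562,200 ÷ $103.20 = 63,587.21; break-even revenue = 63,587.21 × $476.29 = $30,285,951.92.
Actual sales revenue = 182,460 × $476.29 = $86,903,873.40.
Margin of safety = $86,903,873.40 − $30,285,951.92 = $56,617,921.

$56,617,921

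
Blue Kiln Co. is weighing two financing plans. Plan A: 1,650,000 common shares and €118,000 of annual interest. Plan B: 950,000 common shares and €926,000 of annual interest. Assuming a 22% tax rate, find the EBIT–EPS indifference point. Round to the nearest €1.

€2,022,571

At indifference, (EBIT − 118,000)(1 − t)/1,650,000 = (EBIT − 926,000)(1 − t)/950,000.
The (1 − t) factor cancels: (EBIT − 118,000) × 950,000 = (EBIT − 926,000) × 1,650,000.
EBIT × (1,650,000 − 950,000) = 926,000 × 1,650,000 − 118,000 × 950,000 = 1,415,800,000,000, so EBIT = 1,415,800,000,000 ÷ 700,000 = 2,022,571.43.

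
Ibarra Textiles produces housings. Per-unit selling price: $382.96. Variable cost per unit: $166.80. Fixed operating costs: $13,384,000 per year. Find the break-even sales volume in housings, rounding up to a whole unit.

61,918 housings

Each unit contributes $382.96 − $166.80 = $216.16.
Break-even Q = $13,384,000 / $216.16 = 61,917.10 → 61,918 housings.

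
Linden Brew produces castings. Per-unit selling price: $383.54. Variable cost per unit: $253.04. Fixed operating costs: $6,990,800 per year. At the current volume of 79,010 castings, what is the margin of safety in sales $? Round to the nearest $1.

Contribution margin per unit = $383.54 − $253.04 = $130.50. Break-even units = $6,990,800 ÷ $130.50 = 53,569.35; break-even revenue = 53,569.35 × $383.54 = $20,545,987.98.
Actual sales revenue = 79,010 × $383.54 = $30,303,495.40.
Margin of safety = $30,303,495.40 − $20,545,987.98 = $9,757,507.

$9,757,507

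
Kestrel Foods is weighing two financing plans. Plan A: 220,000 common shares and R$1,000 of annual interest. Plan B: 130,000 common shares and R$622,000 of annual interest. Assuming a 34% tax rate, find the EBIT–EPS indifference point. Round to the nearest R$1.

R$1,519,000

At indifference, (EBIT − 1,000)(1 − t)/220,000 = (EBIT − 622,000)(1 − t)/130,000.
Cancelling (1 − t) and cross-multiplying: 130,000·(EBIT − 1,000) = 220,000·(EBIT − 622,000).
EBIT × (220,000 − 130,000) = 622,000 × 220,000 − 1,000 × 130,000 = 136,710,000,000, so EBIT = 136,710,000,000 ÷ 90,000 = 1,519,000.00.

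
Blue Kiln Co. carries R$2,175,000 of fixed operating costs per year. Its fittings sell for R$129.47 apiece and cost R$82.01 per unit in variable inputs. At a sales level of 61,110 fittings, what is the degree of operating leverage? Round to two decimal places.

4.00

Total contribution margin = 61,110 × R$47.46 = R$2,900,280.60.
Operating income = contribution − fixed costs = R$2,900,280.60 − R$2,175,000 = R$725,280.60.
DOL = contribution ÷ EBIT = R$2,900,280.60 ÷ R$725,280.60 = 3.9988.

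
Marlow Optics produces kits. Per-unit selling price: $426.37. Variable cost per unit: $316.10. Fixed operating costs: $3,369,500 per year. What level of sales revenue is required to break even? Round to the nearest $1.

$13,028,509

Contribution margin per unit = $426.37 − $316.10 = $110.27, a CM ratio of $110.27 ÷ $426.37 = 0.2586.
Break-even revenue = fixed costs × price ÷ CM = $3,369,500 × $426.37 ÷ $110.27 = $13,028,509.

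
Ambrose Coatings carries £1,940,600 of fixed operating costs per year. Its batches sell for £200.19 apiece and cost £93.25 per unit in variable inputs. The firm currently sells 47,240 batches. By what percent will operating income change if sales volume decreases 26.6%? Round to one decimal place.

Total contribution margin = 47,240 × £106.94 = £5,051,845.60.
Operating income = contribution − fixed costs = £5,051,845.60 − £1,940,600 = £3,111,245.60.
So DOL = total CM / EBIT = £5,051,845.60 / £3,111,245.60 = 1.6237.
%ΔEBIT = DOL × %ΔSales = 1.6237 × -26.6% = -43.2%.

-43.2%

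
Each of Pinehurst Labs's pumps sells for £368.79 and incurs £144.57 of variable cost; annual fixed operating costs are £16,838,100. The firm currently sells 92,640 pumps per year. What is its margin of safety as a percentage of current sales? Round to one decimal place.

Each unit contributes £368.79 − £144.57 = £224.22. Break-even units = £16,838,100 ÷ £224.22 = 75,096.33; break-even revenue = 75,096.33 × £368.79 = £27,694,777.00.
Actual sales revenue = 92,640 × £368.79 = £34,164,705.60.
Margin of safety = (£34,164,705.60 − £27,694,777.00) ÷ £34,164,705.60 = 18.9%.

18.9%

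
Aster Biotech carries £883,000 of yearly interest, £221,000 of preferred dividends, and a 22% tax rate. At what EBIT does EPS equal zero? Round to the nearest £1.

£1,166,333

Preferred dividends are paid after tax, so their pre-tax equivalent is £221,000 ÷ (1 − 0.22) = £283,333.33.
EPS = 0 when EBIT covers interest plus the pre-tax preferred burden: £883,000 + £283,333.33 = £1,166,333.33.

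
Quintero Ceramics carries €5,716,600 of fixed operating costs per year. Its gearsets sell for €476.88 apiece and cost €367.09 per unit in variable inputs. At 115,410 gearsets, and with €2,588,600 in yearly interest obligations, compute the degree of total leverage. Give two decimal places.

2.90

Contribution at this volume is 115,410 × €109.79 = €12,670,863.90.
EBIT = €12,670,863.90 − €5,716,600 = €6,954,263.90. Interest = €2,588,600.00.
DOL = €12,670,863.90 ÷ €6,954,263.90 = 1.8220; DFL = €6,954,263.90 ÷ €4,365,663.90 = 1.5929.
Combined leverage = 1.8220 × 1.5929 = 2.9023.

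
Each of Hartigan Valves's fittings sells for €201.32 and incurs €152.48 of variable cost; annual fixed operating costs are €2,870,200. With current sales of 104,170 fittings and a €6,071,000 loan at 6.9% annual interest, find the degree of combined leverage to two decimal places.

2.83

Total contribution margin = 104,170 × €48.84 = €5,087,662.80.
EBIT = €5,087,662.80 − €2,870,200 = €2,217,462.80. Interest = €418,899.00, so EBIT − I = €1,798,563.80.
Degree of total leverage = total CM / (EBIT − interest) = €5,087,662.80 / €1,798,563.80 = 2.8287.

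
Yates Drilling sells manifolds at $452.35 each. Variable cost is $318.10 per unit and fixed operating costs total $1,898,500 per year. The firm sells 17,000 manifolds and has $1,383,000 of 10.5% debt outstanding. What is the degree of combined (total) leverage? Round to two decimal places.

Contribution at this volume is 17,000 × $134.25 = $2,282,250.00.
Operating income = contribution − fixed costs = $2,282,250.00 − $1,898,500 = $383,750.00. Interest = $145,215.00.
DOL = $2,282,250.00 ÷ $383,750.00 = 5.9472; DFL = $383,750.00 ÷ $238,535.00 = 1.6088.
DCL = DOL × DFL = 5.9472 × 1.6088 = 9.5679.

9.57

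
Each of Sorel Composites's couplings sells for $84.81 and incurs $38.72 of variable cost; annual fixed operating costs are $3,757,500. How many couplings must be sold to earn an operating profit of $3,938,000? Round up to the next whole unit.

166,967 couplings

Contribution margin per unit = $84.81 − $38.72 = $46.09.
Need Q such that Q × $46.09 − $3,757,500 = $3,938,000, i.e. Q = $7,695,500 / $46.09 = 166,966.80 → 166,967.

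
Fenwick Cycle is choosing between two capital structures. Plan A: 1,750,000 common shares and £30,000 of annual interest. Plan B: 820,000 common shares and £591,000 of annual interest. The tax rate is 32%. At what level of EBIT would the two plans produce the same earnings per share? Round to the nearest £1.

At indifference, (EBIT − 30,000)(1 − t)/1,750,000 = (EBIT − 591,000)(1 − t)/820,000.
Cancelling (1 − t) and cross-multiplying: 820,000·(EBIT − 30,000) = 1,750,000·(EBIT − 591,000).
EBIT × (1,750,000 − 820,000) = 591,000 × 1,750,000 − 30,000 × 820,000 = 1,009,650,000,000, so EBIT = 1,009,650,000,000 ÷ 930,000 = 1,085,645.16.

£1,085,645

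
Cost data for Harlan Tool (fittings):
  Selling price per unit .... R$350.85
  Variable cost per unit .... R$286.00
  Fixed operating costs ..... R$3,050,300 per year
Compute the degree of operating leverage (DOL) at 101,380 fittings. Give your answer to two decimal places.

At 101,380 units, contribution = 101,380 × R$64.85 = R$6,574,493.00.
Operating income = contribution − fixed costs = R$6,574,493.00 − R$3,050,300 = R$3,524,193.00.
DOL = contribution ÷ EBIT = R$6,574,493.00 ÷ R$3,524,193.00 = 1.8655.

1.87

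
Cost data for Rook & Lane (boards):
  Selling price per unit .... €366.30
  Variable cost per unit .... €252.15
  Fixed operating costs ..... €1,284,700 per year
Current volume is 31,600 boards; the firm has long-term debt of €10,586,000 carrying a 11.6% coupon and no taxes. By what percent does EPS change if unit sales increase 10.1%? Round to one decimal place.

Total contribution margin = 31,600 × €114.15 = €3,607,140.00.
EBIT = €3,607,140.00 − €1,284,700 = €2,322,440.00.
Interest = €1,227,976.00, so EBIT − I = €1,094,464.00.
Degree of combined leverage = contribution ÷ (EBIT − I) = €3,607,140.00 ÷ €1,094,464.00 = 3.2958.
%ΔEPS = DCL × %ΔSales = 3.2958 × +10.1% = +33.3%.

+33.3%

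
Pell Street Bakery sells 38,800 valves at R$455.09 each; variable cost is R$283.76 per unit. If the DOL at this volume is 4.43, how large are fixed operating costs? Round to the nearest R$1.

Contribution at this volume is 38,800 × R$171.33 = R$6,647,604.00.
Since DOL = CM ÷ EBIT, EBIT = R$6,647,604.00 ÷ 4.43 = R$1,500,587.81.
And FC = contribution − EBIT = R$6,647,604.00 − R$1,500,587.81 = R$5,147,016.

R$5,147,016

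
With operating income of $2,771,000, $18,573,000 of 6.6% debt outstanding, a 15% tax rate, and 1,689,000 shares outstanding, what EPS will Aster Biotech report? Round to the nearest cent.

Interest = $1,225,818.00, so EBT = $2,771,000 − $1,225,818.00 = $1,545,182.00.
Net income = $1,545,182.00 × (1 − 0.15) = $1,313,404.70.
EPS = $1,313,404.70 ÷ 1,689,000 = $0.78.

$0.78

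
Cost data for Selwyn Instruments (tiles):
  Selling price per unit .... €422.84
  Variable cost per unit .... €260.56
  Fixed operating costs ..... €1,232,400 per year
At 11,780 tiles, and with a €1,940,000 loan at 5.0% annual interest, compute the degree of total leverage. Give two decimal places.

3.28

Total contribution margin = 11,780 × €162.28 = €1,911,658.40.
Subtracting fixed costs: EBIT = €1,911,658.40 − €1,232,400 = €679,258.40. Interest = €97,000.00.
DOL = €1,911,658.40 ÷ €679,258.40 = 2.8143; DFL = €679,258.40 ÷ €582,258.40 = 1.1666.
Combined leverage = 2.8143 × 1.1666 = 3.2832.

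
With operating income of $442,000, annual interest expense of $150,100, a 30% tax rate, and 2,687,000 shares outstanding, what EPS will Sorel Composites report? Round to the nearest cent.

Interest = $150,100.00, so EBT = $442,000 − $150,100.00 = $291,900.00.
After tax at 30%: net income = $291,900.00 × 0.70 = $204,330.00.
Per share: $204,330.00 / 2,687,000 shares = $0.08.

$0.08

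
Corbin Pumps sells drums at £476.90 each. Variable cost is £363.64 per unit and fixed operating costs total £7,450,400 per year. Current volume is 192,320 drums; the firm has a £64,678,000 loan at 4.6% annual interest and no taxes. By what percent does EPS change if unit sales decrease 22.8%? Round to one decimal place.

At 192,320 units, contribution = 192,320 × £113.26 = £21,782,163.20.
Subtracting fixed costs: EBIT = £21,782,163.20 − £7,450,400 = £14,331,763.20.
After interest of £2,975,188.00, pre-tax earnings = £11,356,575.20.
Degree of combined leverage = contribution ÷ (EBIT − I) = £21,782,163.20 ÷ £11,356,575.20 = 1.9180.
EPS therefore changes by 1.9180 × (-22.8%) = -43.7%.

-43.7%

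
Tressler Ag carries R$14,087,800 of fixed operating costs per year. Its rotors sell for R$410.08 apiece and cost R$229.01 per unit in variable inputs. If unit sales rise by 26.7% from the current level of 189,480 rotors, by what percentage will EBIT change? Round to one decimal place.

+45.3%

Total contribution margin = 189,480 × R$181.07 = R$34,309,143.60.
EBIT = R$34,309,143.60 − R$14,087,800 = R$20,221,343.60.
DOL = contribution ÷ EBIT = R$34,309,143.60 ÷ R$20,221,343.60 = 1.6967.
Operating income changes by 1.6967 × +26.7% = +45.3%.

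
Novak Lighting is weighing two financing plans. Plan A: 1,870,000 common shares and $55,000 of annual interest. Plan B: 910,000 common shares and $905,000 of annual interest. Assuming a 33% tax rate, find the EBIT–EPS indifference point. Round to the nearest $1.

$1,710,729

Set EPS_A = EPS_B: (EBIT − $55,000)(1 − 0.33) ÷ 1,870,000 = (EBIT − $905,000)(1 − 0.33) ÷ 910,000.
Cancelling (1 − t) and cross-multiplying: 910,000·(EBIT − 55,000) = 1,870,000·(EBIT − 905,000).
Solving, EBIT = (905,000·1,870,000 − 55,000·910,000) / (1,870,000 − 910,000) = 1,642,300,000,000 / 960,000 = 1,710,729.17.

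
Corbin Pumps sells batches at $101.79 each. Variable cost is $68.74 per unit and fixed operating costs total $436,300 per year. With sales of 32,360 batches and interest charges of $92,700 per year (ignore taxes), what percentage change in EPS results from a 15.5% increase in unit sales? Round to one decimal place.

Total contribution margin = 32,360 × $33.05 = $1,069,498.00.
EBIT = $1,069,498.00 − $436,300 = $633,198.00.
After interest of $92,700.00, pre-tax earnings = $540,498.00.
DCL = total CM / (EBIT − I) = $1,069,498.00 / $540,498.00 = 1.9787.
EPS therefore changes by 1.9787 × (+15.5%) = +30.7%.

+30.7%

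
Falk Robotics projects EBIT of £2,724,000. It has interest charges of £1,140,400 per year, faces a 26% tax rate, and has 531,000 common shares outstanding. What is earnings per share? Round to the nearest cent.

£2.21

Pre-tax income = £2,724,000 − £1,140,400.00 = £1,583,600.00.
Net income = £1,583,600.00 × (1 − 0.26) = £1,171,864.00.
Per share: £1,171,864.00 / 531,000 shares = £2.21.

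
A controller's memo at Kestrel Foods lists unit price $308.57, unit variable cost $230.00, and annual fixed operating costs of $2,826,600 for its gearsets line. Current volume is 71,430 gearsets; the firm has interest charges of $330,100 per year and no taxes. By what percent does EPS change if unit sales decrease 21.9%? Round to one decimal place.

-50.1%

Total contribution margin = 71,430 × $78.57 = $5,612,255.10.
EBIT = $5,612,255.10 − $2,826,600 = $2,785,655.10.
After interest of $330,100.00, pre-tax earnings = $2,455,555.10.
Degree of combined leverage = contribution ÷ (EBIT − I) = $5,612,255.10 ÷ $2,455,555.10 = 2.2855.
%ΔEPS = DCL × %ΔSales = 2.2855 × -21.9% = -50.1%.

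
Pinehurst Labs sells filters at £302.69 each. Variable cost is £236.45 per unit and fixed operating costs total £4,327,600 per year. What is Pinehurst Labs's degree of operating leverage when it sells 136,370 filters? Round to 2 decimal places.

1.92

At 136,370 units, contribution = 136,370 × £66.24 = £9,033,148.80.
EBIT = £9,033,148.80 − £4,327,600 = £4,705,548.80.
DOL = contribution ÷ EBIT = £9,033,148.80 ÷ £4,705,548.80 = 1.9197.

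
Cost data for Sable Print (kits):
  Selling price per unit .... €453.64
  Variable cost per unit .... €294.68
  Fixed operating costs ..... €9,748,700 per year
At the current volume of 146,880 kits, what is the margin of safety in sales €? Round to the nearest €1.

€38,809,806

Unit CM = price − variable cost = €453.64 − €294.68 = €158.96. Break-even units = €9,748,700 ÷ €158.96 = 61,328.01; break-even revenue = 61,328.01 × €453.64 = €27,820,837.12.
Current sales = 146,880 × €453.64 = €66,630,643.20.
Margin of safety = €66,630,643.20 − €27,820,837.12 = €38,809,806.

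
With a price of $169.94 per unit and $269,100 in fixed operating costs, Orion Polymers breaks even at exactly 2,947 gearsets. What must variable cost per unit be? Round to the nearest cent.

$78.63

Contribution per unit must be FC / Q = $269,100 / 2,947 = $91.3132.
Variable cost per unit = $169.94 − $91.3132 = $78.63.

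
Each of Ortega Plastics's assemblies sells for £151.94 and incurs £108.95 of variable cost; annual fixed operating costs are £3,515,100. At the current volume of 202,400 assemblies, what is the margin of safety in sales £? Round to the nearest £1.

Unit CM = price − variable cost = £151.94 − £108.95 = £42.99. Break-even units = £3,515,100 ÷ £42.99 = 81,765.53; break-even revenue = 81,765.53 × £151.94 = £12,423,454.15.
Current sales = 202,400 × £151.94 = £30,752,656.00.
Margin of safety = £30,752,656.00 − £12,423,454.15 = £18,329,202.

£18,329,202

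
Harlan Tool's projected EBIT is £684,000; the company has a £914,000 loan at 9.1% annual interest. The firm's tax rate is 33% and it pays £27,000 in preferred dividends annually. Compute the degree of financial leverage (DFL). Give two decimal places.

Annual interest charges come to £83,174.00.
Preferred dividends grossed up pre-tax: £27,000 / (1 − 0.33) = £40,298.51.
DFL = EBIT ÷ [EBIT − I − D_p/(1−t)] = £684,000 ÷ [£684,000 − £83,174.00 − £40,298.51] = £684,000 ÷ £560,527.49 = 1.2203.

1.22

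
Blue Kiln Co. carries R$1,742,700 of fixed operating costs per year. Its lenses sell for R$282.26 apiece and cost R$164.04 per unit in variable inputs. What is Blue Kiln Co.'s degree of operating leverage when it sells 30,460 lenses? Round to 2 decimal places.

Total contribution margin = 30,460 × R$118.22 = R$3,600,981.20.
EBIT = R$3,600,981.20 − R$1,742,700 = R$1,858,281.20.
Degree of operating leverage = R$3,600,981.20 / R$1,858,281.20 = 1.9378.

1.94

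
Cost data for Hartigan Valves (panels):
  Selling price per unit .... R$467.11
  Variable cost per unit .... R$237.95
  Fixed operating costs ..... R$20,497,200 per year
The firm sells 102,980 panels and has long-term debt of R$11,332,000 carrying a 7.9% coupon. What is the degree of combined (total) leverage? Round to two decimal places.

Contribution at this volume is 102,980 × R$229.16 = R$23,598,896.80.
Subtracting fixed costs: EBIT = R$23,598,896.80 − R$20,497,200 = R$3,101,696.80. Interest = R$895,228.00.
DOL = R$23,598,896.80 ÷ R$3,101,696.80 = 7.6084; DFL = R$3,101,696.80 ÷ R$2,206,468.80 = 1.4057.
Combined leverage = 7.6084 × 1.4057 = 10.6951.

10.70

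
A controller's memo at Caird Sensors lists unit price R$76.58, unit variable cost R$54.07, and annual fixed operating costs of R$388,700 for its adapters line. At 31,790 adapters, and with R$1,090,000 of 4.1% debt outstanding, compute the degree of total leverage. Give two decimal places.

At 31,790 units, contribution = 31,790 × R$22.51 = R$715,592.90.
Subtracting fixed costs: EBIT = R$715,592.90 − R$388,700 = R$326,892.90. Interest = R$44,690.00.
DOL = R$715,592.90 ÷ R$326,892.90 = 2.1891; DFL = R$326,892.90 ÷ R$282,202.90 = 1.1584.
Combined leverage = 2.1891 × 1.1584 = 2.5359.

2.54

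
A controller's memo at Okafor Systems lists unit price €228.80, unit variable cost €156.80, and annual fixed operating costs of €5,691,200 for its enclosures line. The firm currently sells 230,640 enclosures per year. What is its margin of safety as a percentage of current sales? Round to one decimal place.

65.7%

Each unit contributes €228.80 − €156.80 = €72.00. Break-even units = €5,691,200 ÷ €72.00 = 79,044.44; break-even revenue = 79,044.44 × €228.80 = €18,085,368.89.
Current sales = 230,640 × €228.80 = €52,770,432.00.
Margin of safety = (€52,770,432.00 − €18,085,368.89) ÷ €52,770,432.00 = 65.7%.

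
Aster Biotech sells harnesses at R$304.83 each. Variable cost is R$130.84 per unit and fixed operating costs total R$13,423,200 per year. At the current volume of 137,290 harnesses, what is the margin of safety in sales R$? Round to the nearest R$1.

R$18,332,701

Unit CM = price − variable cost = R$304.83 − R$130.84 = R$173.99. Break-even units = R$13,423,200 ÷ R$173.99 = 77,149.26; break-even revenue = 77,149.26 × R$304.83 = R$23,517,409.37.
Current sales = 137,290 × R$304.83 = R$41,850,110.70.
Margin of safety = R$41,850,110.70 − R$23,517,409.37 = R$18,332,701.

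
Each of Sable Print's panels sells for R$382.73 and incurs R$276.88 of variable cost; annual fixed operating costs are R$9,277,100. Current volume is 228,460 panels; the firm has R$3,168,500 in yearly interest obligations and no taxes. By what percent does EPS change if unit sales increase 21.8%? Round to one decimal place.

+44.9%

Total contribution margin = 228,460 × R$105.85 = R$24,182,491.00.
Subtracting fixed costs: EBIT = R$24,182,491.00 − R$9,277,100 = R$14,905,391.00.
Interest = R$3,168,500.00, so EBIT − I = R$11,736,891.00.
DCL = total CM / (EBIT − I) = R$24,182,491.00 / R$11,736,891.00 = 2.0604.
%ΔEPS = DCL × %ΔSales = 2.0604 × +21.8% = +44.9%.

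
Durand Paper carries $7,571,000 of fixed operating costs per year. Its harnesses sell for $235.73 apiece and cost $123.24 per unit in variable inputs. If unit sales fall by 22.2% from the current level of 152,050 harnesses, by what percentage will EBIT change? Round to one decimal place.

Total contribution margin = 152,050 × $112.49 = $17,104,104.50.
Operating income = contribution − fixed costs = $17,104,104.50 − $7,571,000 = $9,533,104.50.
So DOL = total CM / EBIT = $17,104,104.50 / $9,533,104.50 = 1.7942.
Operating income changes by 1.7942 × -22.2% = -39.8%.

-39.8%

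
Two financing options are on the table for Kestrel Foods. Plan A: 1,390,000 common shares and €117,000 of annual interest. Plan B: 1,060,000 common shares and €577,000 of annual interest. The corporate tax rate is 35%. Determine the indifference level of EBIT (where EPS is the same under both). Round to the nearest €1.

€2,054,576

Set EPS_A = EPS_B: (EBIT − €117,000)(1 − 0.35) ÷ 1,390,000 = (EBIT − €577,000)(1 − 0.35) ÷ 1,060,000.
The (1 − t) factor cancels: (EBIT − 117,000) × 1,060,000 = (EBIT − 577,000) × 1,390,000.
EBIT × (1,390,000 − 1,060,000) = 577,000 × 1,390,000 − 117,000 × 1,060,000 = 678,010,000,000, so EBIT = 678,010,000,000 ÷ 330,000 = 2,054,575.76.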